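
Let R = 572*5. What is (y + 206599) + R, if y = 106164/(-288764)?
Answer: 15121028128/72191 ≈ 2.0946e+5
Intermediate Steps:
R = 2860
y = -26541/72191 (y = 106164*(-1/288764) = -26541/72191 ≈ -0.36765)
(y + 206599) + R = (-26541/72191 + 206599) + 2860 = 14914561868/72191 + 2860 = 15121028128/72191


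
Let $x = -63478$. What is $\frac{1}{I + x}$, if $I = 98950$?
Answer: $\frac{1}{35472} \approx 2.8191 \cdot 10^{-5}$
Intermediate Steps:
$\frac{1}{I + x} = \frac{1}{98950 - 63478} = \frac{1}{35472}$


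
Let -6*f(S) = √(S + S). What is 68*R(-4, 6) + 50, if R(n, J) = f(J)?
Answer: 50 - 68*√3/3 ≈ 10.740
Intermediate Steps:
f(S) = -√2*√S/6 (f(S) = -√(S + S)/6 = -√2*√S/6)
R(n, J) = -√2*√J/6
68*R(-4, 6) + 50 = 68*(-√2*√6/6) + 50 = 68*(-√3/3) + 50 = -68*√3/3 + 50 = 50 - 68*√3/3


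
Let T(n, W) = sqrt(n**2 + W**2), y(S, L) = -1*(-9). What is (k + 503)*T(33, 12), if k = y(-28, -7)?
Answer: 1536*sqrt(137) ≈ 17978.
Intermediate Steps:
y(S, L) = 9
k = 9
T(n, W) = sqrt(W**2 + n**2)
(k + 503)*T(33, 12) = (9 + 503)*sqrt(12**2 + 33**2) = 512*sqrt(144 + 1089) = 512*sqrt(1233) = 512*(3*sqrt(137)) = 1536*sqrt(137)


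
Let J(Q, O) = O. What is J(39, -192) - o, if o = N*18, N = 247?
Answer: -4638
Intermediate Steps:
o = 4446 (o = 247*18 = 4446)
J(39, -192) - o = -192 - 1*4446 = -192 - 4446 = -4638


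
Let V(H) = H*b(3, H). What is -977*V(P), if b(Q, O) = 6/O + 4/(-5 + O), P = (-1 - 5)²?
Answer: -322410/31 ≈ -10400.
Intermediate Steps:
P = 36 (P = (-6)² = 36)
b(Q, O) = 4/(-5 + O) + 6/O
V(H) = 10*(-3 + H)/(-5 + H) (V(H) = H*(10*(-3 + H)/(H*(-5 + H))) = 10*(-3 + H)/(-5 + H))
-977*V(P) = -9770*(-3 + 36)/(-5 + 36) = -9770*33/31 = -977*330/31 = -322410/31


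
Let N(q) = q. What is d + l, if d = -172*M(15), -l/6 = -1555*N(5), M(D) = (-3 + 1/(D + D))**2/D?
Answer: 157103147/3375 ≈ 46549.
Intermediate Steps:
M(D) = (-3 + 1/(2*D))**2/D
l = 46650 (l = -(-9330)*5 = -6*(-7775) = 46650)
d = -340603/3375 (d = -43*(-1 + 6*15)**2/15**3 = -43*(-1 + 90)**2/3375 = -43*89**2/3375 = -43*7921/3375 = -172*7921/13500 = -340603/3375 ≈ -100.92)
d + l = -340603/3375 + 46650 = 157103147/3375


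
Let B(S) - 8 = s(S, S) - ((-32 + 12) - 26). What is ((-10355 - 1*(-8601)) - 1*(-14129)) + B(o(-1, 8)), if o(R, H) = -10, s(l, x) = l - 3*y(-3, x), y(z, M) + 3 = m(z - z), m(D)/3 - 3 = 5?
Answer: 12356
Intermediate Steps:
m(D) = 24 (m(D) = 9 + 3*5 = 9 + 15 = 24)
y(z, M) = 21 (y(z, M) = -3 + 24 = 21)
s(l, x) = -63 + l (s(l, x) = l - 3*21 = l - 63 = -63 + l)
B(S) = -9 + S (B(S) = 8 + ((-63 + S) - ((-32 + 12) - 26)) = 8 + ((-63 + S) - (-20 - 26)) = 8 + ((-63 + S) - 1*(-46)) = 8 + ((-63 + S) + 46) = 8 + (-17 + S) = -9 + S)
((-10355 - 1*(-8601)) - 1*(-14129)) + B(o(-1, 8)) = ((-10355 - 1*(-8601)) - 1*(-14129)) + (-9 - 10) = ((-10355 + 8601) + 14129) - 19 = (-1754 + 14129) - 19 = 12375 - 19 = 12356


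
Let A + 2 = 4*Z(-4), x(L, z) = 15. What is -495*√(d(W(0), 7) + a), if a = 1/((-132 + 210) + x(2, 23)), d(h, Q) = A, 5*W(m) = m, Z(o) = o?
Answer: -165*I*√155589/31 ≈ -2099.5*I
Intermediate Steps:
W(m) = m/5
A = -18 (A = -2 + 4*(-4) = -2 - 16 = -18)
d(h, Q) = -18
a = 1/93 (a = 1/((-132 + 210) + 15) = 1/(78 + 15) = 1/93 ≈ 0.010753)
-495*√(d(W(0), 7) + a) = -495*√(-18 + 1/93) = -165*I*√155589/31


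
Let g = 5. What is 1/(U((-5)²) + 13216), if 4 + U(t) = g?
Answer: 1/13217 ≈ 7.5660e-5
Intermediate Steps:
U(t) = 1 (U(t) = -4 + 5 = 1)
1/(U((-5)²) + 13216) = 1/(1 + 13216) = 1/13217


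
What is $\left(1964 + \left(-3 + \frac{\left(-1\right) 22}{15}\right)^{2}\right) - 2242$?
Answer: $- \frac{58061}{225} \approx -258.05$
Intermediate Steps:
$\left(1964 + \left(-3 + \frac{\left(-1\right) 22}{15}\right)^{2}\right) - 2242 = \left(1964 + \left(-3 - \frac{22}{15}\right)^{2}\right) - 2242 = \left(1964 + \left(- \frac{67}{15}\right)^{2}\right) - 2242 = \left(1964 + \frac{4489}{225}\right) - 2242 = \frac{446389}{225} - 2242 = - \frac{58061}{225}$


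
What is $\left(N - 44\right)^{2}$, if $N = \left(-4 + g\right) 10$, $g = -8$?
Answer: $26896$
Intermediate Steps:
$N = -120$ ($N = \left(-4 - 8\right) 10 = \left(-12\right) 10 = -120$)
$\left(N - 44\right)^{2} = \left(-120 - 44\right)^{2} = \left(-164\right)^{2} = 26896$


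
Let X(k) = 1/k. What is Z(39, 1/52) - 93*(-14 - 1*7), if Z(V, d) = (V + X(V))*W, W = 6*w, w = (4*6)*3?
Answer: 244557/13 ≈ 18812.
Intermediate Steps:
w = 72 (w = 24*3 = 72)
W = 432 (W = 6*72 = 432)
Z(V, d) = 432*V + 432/V (Z(V, d) = (V + 1/V)*432 = 432*V + 432/V)
Z(39, 1/52) - 93*(-14 - 1*7) = (432*39 + 432/39) - 93*(-14 - 1*7) = (16848 + 432*(1/39)) - 93*(-14 - 7) = (16848 + 144/13) - 93*(-21) = 219168/13 + 1953 = 244557/13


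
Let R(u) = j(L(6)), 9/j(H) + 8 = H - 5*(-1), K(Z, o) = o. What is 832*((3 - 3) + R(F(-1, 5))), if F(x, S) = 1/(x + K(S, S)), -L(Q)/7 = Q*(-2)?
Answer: 832/9 ≈ 92.444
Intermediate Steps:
L(Q) = 14*Q (L(Q) = -7*Q*(-2) = -(-14)*Q = 14*Q)
F(x, S) = 1/(S + x) (F(x, S) = 1/(x + S) = 1/(S + x))
j(H) = 9/(-3 + H) (j(H) = 9/(-8 + (H - 5*(-1))) = 9/(-8 + (H + 5)) = 9/(-8 + (5 + H)) = 9/(-3 + H))
R(u) = ⅑ (R(u) = 9/(-3 + 14*6) = 9/(-3 + 84) = 9/81 = 9*(1/81) = ⅑)
832*((3 - 3) + R(F(-1, 5))) = 832*((3 - 3) + ⅑) = 832*(0 + ⅑) = 832*(⅑) = 832/9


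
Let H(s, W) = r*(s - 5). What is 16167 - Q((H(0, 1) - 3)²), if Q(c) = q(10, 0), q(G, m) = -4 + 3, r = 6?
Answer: 16168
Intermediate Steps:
H(s, W) = -30 + 6*s (H(s, W) = 6*(s - 5) = 6*(-5 + s) = -30 + 6*s)
q(G, m) = -1
Q(c) = -1
16167 - Q((H(0, 1) - 3)²) = 16167 - 1*(-1) = 16167 + 1 = 16168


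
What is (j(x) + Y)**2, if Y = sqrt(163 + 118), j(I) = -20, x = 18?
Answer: (20 - sqrt(281))**2 ≈ 10.478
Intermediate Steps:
Y = sqrt(281) ≈ 16.763
(j(x) + Y)**2 = (-20 + sqrt(281))**2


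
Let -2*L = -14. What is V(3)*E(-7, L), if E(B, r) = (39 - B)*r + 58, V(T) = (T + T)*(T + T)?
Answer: 13680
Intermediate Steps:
V(T) = 4*T² (V(T) = (2*T)*(2*T) = 4*T²)
L = 7 (L = -½*(-14) = 7)
E(B, r) = 58 + r*(39 - B) (E(B, r) = r*(39 - B) + 58 = 58 + r*(39 - B))
V(3)*E(-7, L) = (4*3²)*(58 + 39*7 - 1*(-7)*7) = (4*9)*(58 + 273 + 49) = 36*380 = 13680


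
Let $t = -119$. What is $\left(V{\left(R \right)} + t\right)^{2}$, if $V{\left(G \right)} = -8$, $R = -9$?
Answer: $16129$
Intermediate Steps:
$\left(V{\left(R \right)} + t\right)^{2} = \left(-8 - 119\right)^{2} = \left(-127\right)^{2} = 16129$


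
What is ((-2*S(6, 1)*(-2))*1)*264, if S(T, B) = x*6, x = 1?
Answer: 6336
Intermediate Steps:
S(T, B) = 6 (S(T, B) = 1*6 = 6)
((-2*S(6, 1)*(-2))*1)*264 = ((-2*6*(-2))*1)*264 = (-12*(-2)*1)*264 = (24*1)*264 = 24*264 = 6336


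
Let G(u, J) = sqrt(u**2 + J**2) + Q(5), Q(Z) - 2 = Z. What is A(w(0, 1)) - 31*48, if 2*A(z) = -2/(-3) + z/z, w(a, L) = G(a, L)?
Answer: -8923/6 ≈ -1487.2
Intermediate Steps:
Q(Z) = 2 + Z
G(u, J) = 7 + sqrt(J**2 + u**2) (G(u, J) = sqrt(u**2 + J**2) + (2 + 5) = sqrt(J**2 + u**2) + 7 = 7 + sqrt(J**2 + u**2))
w(a, L) = 7 + sqrt(L**2 + a**2)
A(z) = 5/6 (A(z) = (-2/(-3) + z/z)/2 = (-2*(-1/3) + 1)/2 = (2/3 + 1)/2 = (1/2)*(5/3) = 5/6)
A(w(0, 1)) - 31*48 = 5/6 - 31*48 = 5/6 - 1488 = -8923/6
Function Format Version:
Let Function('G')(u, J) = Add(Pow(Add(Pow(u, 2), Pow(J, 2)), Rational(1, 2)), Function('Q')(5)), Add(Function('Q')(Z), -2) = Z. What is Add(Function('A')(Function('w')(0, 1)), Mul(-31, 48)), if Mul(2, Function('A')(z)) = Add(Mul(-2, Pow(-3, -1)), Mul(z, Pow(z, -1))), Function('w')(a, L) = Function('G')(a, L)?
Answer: Rational(-8923, 6) ≈ -1487.2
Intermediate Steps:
Function('Q')(Z) = Add(2, Z)
Function('G')(u, J) = Add(7, Pow(Add(Pow(J, 2), Pow(u, 2)), Rational(1, 2))) (Function('G')(u, J) = Add(Pow(Add(Pow(u, 2), Pow(J, 2)), Rational(1, 2)), Add(2, 5)) = Add(Pow(Add(Pow(J, 2), Pow(u, 2)), Rational(1, 2)), 7) = Add(7, Pow(Add(Pow(J, 2), Pow(u, 2)), Rational(1, 2))))
Function('w')(a, L) = Add(7, Pow(Add(Pow(L, 2), Pow(a, 2)), Rational(1, 2)))
Function('A')(z) = Rational(5, 6) (Function('A')(z) = Mul(Rational(1, 2), Add(Mul(-2, Pow(-3, -1)), Mul(z, Pow(z, -1)))) = Mul(Rational(1, 2), Add(Mul(-2, Rational(-1, 3)), 1)) = Mul(Rational(1, 2), Add(Rational(2, 3), 1)) = Mul(Rational(1, 2), Rational(5, 3)) = Rational(5, 6))
Add(Function('A')(Function('w')(0, 1)), Mul(-31, 48)) = Add(Rational(5, 6), Mul(-31, 48)) = Add(Rational(5, 6), -1488) = Rational(-8923, 6)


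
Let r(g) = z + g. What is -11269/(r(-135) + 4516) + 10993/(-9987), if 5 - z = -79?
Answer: -161627248/44591955 ≈ -3.6246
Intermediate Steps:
z = 84 (z = 5 - 1*(-79) = 5 + 79 = 84)
r(g) = 84 + g
-11269/(r(-135) + 4516) + 10993/(-9987) = -11269/((84 - 135) + 4516) + 10993/(-9987) = -11269/(-51 + 4516) + 10993*(-1/9987) = -11269/4465 - 10993/9987 = -161627248/44591955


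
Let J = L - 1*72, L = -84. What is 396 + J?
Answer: 240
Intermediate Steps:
J = -156 (J = -84 - 1*72 = -84 - 72 = -156)
396 + J = 396 - 156 = 240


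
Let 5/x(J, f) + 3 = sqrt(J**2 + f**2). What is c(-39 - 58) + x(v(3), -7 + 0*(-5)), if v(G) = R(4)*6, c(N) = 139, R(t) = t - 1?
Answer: 50611/364 + 5*sqrt(373)/364 ≈ 139.31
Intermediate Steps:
R(t) = -1 + t
v(G) = 18 (v(G) = (-1 + 4)*6 = 3*6 = 18)
x(J, f) = 5/(-3 + sqrt(J**2 + f**2))
c(-39 - 58) + x(v(3), -7 + 0*(-5)) = 139 + 5/(-3 + sqrt(18**2 + (-7 + 0*(-5))**2)) = 139 + 5/(-3 + sqrt(324 + (-7 + 0)**2)) = 139 + 5/(-3 + sqrt(324 + (-7)**2)) = 139 + 5/(-3 + sqrt(324 + 49)) = 139 + 5/(-3 + sqrt(373))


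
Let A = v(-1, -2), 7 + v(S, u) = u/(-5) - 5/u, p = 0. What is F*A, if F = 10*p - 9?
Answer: 369/10 ≈ 36.900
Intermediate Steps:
F = -9 (F = 10*0 - 9 = 0 - 9 = -9)
v(S, u) = -7 - 5/u - u/5 (v(S, u) = -7 + (u/(-5) - 5/u) = -7 + (u*(-1/5) - 5/u) = -7 + (-u/5 - 5/u) = -7 + (-5/u - u/5) = -7 - 5/u - u/5)
A = -41/10 (A = -7 - 5/(-2) - 1/5*(-2) = -7 - 5*(-1/2) + 2/5 = -7 + 5/2 + 2/5 = -41/10 ≈ -4.1000)
F*A = -9*(-41/10) = 369/10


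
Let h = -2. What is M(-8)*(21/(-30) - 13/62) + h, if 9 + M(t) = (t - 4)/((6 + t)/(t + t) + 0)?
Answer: 2899/31 ≈ 93.516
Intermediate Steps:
M(t) = -9 + 2*t*(-4 + t)/(6 + t) (M(t) = -9 + (t - 4)/((6 + t)/(t + t) + 0) = -9 + (-4 + t)/((6 + t)/((2*t)) + 0) = -9 + (-4 + t)/((6 + t)*(1/(2*t)) + 0) = -9 + (-4 + t)/((6 + t)/(2*t) + 0) = -9 + (-4 + t)/(((6 + t)/(2*t))) = -9 + (-4 + t)*(2*t/(6 + t)) = -9 + 2*t*(-4 + t)/(6 + t))
M(-8)*(21/(-30) - 13/62) + h = ((-54 - 17*(-8) + 2*(-8)²)/(6 - 8))*(21/(-30) - 13/62) - 2 = ((-54 + 136 + 2*64)/(-2))*(21*(-1/30) - 13*1/62) - 2 = (-(-54 + 136 + 128)/2)*(-7/10 - 13/62) - 2 = -½*210*(-141/155) - 2 = -105*(-141/155) - 2 = 2961/31 - 2 = 2899/31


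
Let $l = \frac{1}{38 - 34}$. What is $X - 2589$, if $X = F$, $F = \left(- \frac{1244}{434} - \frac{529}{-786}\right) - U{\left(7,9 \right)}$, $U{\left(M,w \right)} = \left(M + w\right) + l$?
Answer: $- \frac{889461499}{341124} \approx -2607.4$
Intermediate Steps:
$l = \frac{1}{4} \approx 0.25$
$U{\left(M,w \right)} = \frac{1}{4} + M + w$ ($U{\left(M,w \right)} = \left(M + w\right) + \frac{1}{4} = \frac{1}{4} + M + w$)
$F = - \frac{6291463}{341124}$ ($F = \left(- \frac{1244}{434} - \frac{529}{-786}\right) - \left(\frac{1}{4} + 7 + 9\right) = \left(\left(-1244\right) \frac{1}{434} - - \frac{529}{786}\right) - \frac{65}{4} = \left(- \frac{622}{217} + \frac{529}{786}\right) - \frac{65}{4} = - \frac{374099}{170562} - \frac{65}{4} = - \frac{6291463}{341124} \approx -18.443$)
$X = - \frac{6291463}{341124} \approx -18.443$
$X - 2589 = - \frac{6291463}{341124} - 2589 = - \frac{889461499}{341124}$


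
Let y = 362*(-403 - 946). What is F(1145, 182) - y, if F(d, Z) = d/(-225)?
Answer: 21974981/45 ≈ 4.8833e+5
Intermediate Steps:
F(d, Z) = -d/225 (F(d, Z) = d*(-1/225) = -d/225)
y = -488338 (y = 362*(-1349) = -488338)
F(1145, 182) - y = -1/225*1145 - 1*(-488338) = -229/45 + 488338 = 21974981/45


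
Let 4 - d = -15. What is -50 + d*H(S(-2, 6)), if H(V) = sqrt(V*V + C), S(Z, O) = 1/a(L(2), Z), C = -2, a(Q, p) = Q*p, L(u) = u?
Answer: -50 + 19*I*sqrt(31)/4 ≈ -50.0 + 26.447*I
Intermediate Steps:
S(Z, O) = 1/(2*Z)
H(V) = sqrt(-2 + V**2) (H(V) = sqrt(V*V - 2) = sqrt(V**2 - 2) = sqrt(-2 + V**2))
d = 19 (d = 4 - 1*(-15) = 4 + 15 = 19)
-50 + d*H(S(-2, 6)) = -50 + 19*sqrt(-2 + ((1/2)/(-2))**2) = -50 + 19*sqrt(-2 + ((1/2)*(-1/2))**2) = -50 + 19*sqrt(-2 + (-1/4)**2) = -50 + 19*sqrt(-2 + 1/16) = -50 + 19*sqrt(-31/16) = -50 + 19*(I*sqrt(31)/4) = -50 + 19*I*sqrt(31)/4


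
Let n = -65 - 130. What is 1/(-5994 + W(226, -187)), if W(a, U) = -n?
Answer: -1/5799 ≈ -0.00017244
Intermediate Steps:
n = -195
W(a, U) = 195 (W(a, U) = -1*(-195) = 195)
1/(-5994 + W(226, -187)) = 1/(-5994 + 195) = 1/(-5799) = -1/5799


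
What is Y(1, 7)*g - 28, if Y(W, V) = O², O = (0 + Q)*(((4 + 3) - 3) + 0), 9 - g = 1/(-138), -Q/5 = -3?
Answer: 745156/23 ≈ 32398.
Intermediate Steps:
Q = 15 (Q = -5*(-3) = 15)
g = 1243/138 (g = 9 - 1/(-138) = 9 - 1*(-1/138) = 9 + 1/138 = 1243/138 ≈ 9.0072)
O = 60 (O = (0 + 15)*(((4 + 3) - 3) + 0) = 15*((7 - 3) + 0) = 15*(4 + 0) = 15*4 = 60)
Y(W, V) = 3600 (Y(W, V) = 60² = 3600)
Y(1, 7)*g - 28 = 3600*(1243/138) - 28 = 745800/23 - 28 = 745156/23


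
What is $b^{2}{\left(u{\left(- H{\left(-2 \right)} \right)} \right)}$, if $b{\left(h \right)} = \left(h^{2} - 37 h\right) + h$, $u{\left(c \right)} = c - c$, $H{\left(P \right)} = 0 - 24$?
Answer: $0$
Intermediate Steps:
$H{\left(P \right)} = -24$ ($H{\left(P \right)} = 0 - 24 = -24$)
$u{\left(c \right)} = 0$
$b{\left(h \right)} = h^{2} - 36 h$
$b^{2}{\left(u{\left(- H{\left(-2 \right)} \right)} \right)} = \left(0 \left(-36 + 0\right)\right)^{2} = \left(0 \left(-36\right)\right)^{2} = 0^{2} = 0$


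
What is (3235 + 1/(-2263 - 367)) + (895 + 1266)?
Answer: 14191479/2630 ≈ 5396.0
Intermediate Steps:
(3235 + 1/(-2263 - 367)) + (895 + 1266) = (3235 + 1/(-2630)) + 2161 = (3235 - 1/2630) + 2161 = 8508049/2630 + 2161 = 14191479/2630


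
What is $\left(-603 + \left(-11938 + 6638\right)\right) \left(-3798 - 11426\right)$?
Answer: $89867272$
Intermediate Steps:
$\left(-603 + \left(-11938 + 6638\right)\right) \left(-3798 - 11426\right) = \left(-603 - 5300\right) \left(-15224\right) = \left(-5903\right) \left(-15224\right) = 89867272$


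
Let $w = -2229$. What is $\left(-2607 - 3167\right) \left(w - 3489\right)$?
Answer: $33015732$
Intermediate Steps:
$\left(-2607 - 3167\right) \left(w - 3489\right) = \left(-2607 - 3167\right) \left(-2229 - 3489\right) = \left(-5774\right) \left(-5718\right) = 33015732$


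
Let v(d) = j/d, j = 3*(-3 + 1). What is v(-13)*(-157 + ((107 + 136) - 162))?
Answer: -456/13 ≈ -35.077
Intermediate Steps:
j = -6 (j = 3*(-2) = -6)
v(d) = -6/d
v(-13)*(-157 + ((107 + 136) - 162)) = (-6/(-13))*(-157 + ((107 + 136) - 162)) = (-6*(-1/13))*(-157 + (243 - 162)) = 6*(-157 + 81)/13 = (6/13)*(-76) = -456/13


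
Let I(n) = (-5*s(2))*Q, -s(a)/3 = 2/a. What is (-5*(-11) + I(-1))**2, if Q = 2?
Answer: 7225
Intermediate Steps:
s(a) = -6/a
I(n) = 30 (I(n) = -(-30)/2*2 = -5*(-3)*2 = 15*2 = 30)
(-5*(-11) + I(-1))**2 = (-5*(-11) + 30)**2 = (55 + 30)**2 = 85**2 = 7225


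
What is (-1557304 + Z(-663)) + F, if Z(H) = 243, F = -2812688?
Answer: -4369749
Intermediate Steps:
(-1557304 + Z(-663)) + F = (-1557304 + 243) - 2812688 = -1557061 - 2812688 = -4369749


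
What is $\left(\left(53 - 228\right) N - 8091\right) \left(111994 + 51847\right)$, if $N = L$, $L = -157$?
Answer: $3175893944$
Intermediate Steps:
$N = -157$
$\left(\left(53 - 228\right) N - 8091\right) \left(111994 + 51847\right) = \left(\left(53 - 228\right) \left(-157\right) - 8091\right) \left(111994 + 51847\right) = \left(\left(-175\right) \left(-157\right) - 8091\right) 163841 = \left(27475 - 8091\right) 163841 = 19384 \cdot 163841 = 3175893944$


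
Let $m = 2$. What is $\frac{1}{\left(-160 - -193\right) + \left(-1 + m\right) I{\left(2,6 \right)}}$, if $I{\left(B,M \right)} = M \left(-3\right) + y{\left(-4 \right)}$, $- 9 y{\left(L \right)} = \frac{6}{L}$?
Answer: $\frac{6}{91} \approx 0.065934$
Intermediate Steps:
$y{\left(L \right)} = - \frac{2}{3 L}$ ($y{\left(L \right)} = - \frac{6 \frac{1}{L}}{9} = - \frac{2}{3 L}$)
$I{\left(B,M \right)} = \frac{1}{6} - 3 M$ ($I{\left(B,M \right)} = M \left(-3\right) - \frac{2}{3 \left(-4\right)} = - 3 M - - \frac{1}{6} = - 3 M + \frac{1}{6} = \frac{1}{6} - 3 M$)
$\frac{1}{\left(-160 - -193\right) + \left(-1 + m\right) I{\left(2,6 \right)}} = \frac{1}{\left(-160 - -193\right) + \left(-1 + 2\right) \left(\frac{1}{6} - 18\right)} = \frac{1}{\left(-160 + 193\right) + 1 \left(\frac{1}{6} - 18\right)} = \frac{1}{33 + 1 \left(- \frac{107}{6}\right)} = \frac{1}{33 - \frac{107}{6}} = \frac{1}{\frac{91}{6}} = \frac{6}{91}$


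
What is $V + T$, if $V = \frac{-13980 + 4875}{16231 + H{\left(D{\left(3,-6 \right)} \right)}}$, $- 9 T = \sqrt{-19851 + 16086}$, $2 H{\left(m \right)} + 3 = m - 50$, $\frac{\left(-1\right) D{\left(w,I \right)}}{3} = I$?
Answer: $- \frac{6070}{10809} - \frac{i \sqrt{3765}}{9} \approx -0.56157 - 6.8177 i$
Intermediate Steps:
$D{\left(w,I \right)} = - 3 I$
$H{\left(m \right)} = - \frac{53}{2} + \frac{m}{2}$ ($H{\left(m \right)} = - \frac{3}{2} + \frac{m - 50}{2} = - \frac{3}{2} + \frac{-50 + m}{2} = - \frac{3}{2} + \left(-25 + \frac{m}{2}\right) = - \frac{53}{2} + \frac{m}{2}$)
$T = - \frac{i \sqrt{3765}}{9}$ ($T = - \frac{\sqrt{-19851 + 16086}}{9} = - \frac{\sqrt{-3765}}{9} = - \frac{i \sqrt{3765}}{9} \approx - 6.8177 i$)
$V = - \frac{6070}{10809}$ ($V = \frac{-13980 + 4875}{16231 - \left(\frac{53}{2} - \frac{\left(-3\right) \left(-6\right)}{2}\right)} = - \frac{9105}{16231 + \left(- \frac{53}{2} + \frac{1}{2} \cdot 18\right)} = - \frac{9105}{16231 + \left(- \frac{53}{2} + 9\right)} = - \frac{9105}{16231 - \frac{35}{2}} = - \frac{9105}{\frac{32427}{2}} = \left(-9105\right) \frac{2}{32427} = - \frac{6070}{10809} \approx -0.56157$)
$V + T = - \frac{6070}{10809} - \frac{i \sqrt{3765}}{9}$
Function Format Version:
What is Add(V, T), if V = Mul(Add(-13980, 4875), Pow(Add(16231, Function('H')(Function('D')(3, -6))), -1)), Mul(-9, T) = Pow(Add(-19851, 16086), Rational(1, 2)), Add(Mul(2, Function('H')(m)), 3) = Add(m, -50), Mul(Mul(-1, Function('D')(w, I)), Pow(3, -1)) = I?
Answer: Add(Rational(-6070, 10809), Mul(Rational(-1, 9), I, Pow(3765, Rational(1, 2)))) ≈ Add(-0.56157, Mul(-6.8177, I))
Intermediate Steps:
Function('D')(w, I) = Mul(-3, I)
Function('H')(m) = Add(Rational(-53, 2), Mul(Rational(1, 2), m)) (Function('H')(m) = Add(Rational(-3, 2), Mul(Rational(1, 2), Add(m, -50))) = Add(Rational(-3, 2), Mul(Rational(1, 2), Add(-50, m))) = Add(Rational(-3, 2), Add(-25, Mul(Rational(1, 2), m))) = Add(Rational(-53, 2), Mul(Rational(1, 2), m)))
T = Mul(Rational(-1, 9), I, Pow(3765, Rational(1, 2))) (T = Mul(Rational(-1, 9), Pow(Add(-19851, 16086), Rational(1, 2))) = Mul(Rational(-1, 9), Pow(-3765, Rational(1, 2))) = Mul(Rational(-1, 9), Mul(I, Pow(3765, Rational(1, 2)))) = Mul(Rational(-1, 9), I, Pow(3765, Rational(1, 2))) ≈ Mul(-6.8177, I))
V = Rational(-6070, 10809) (V = Mul(Add(-13980, 4875), Pow(Add(16231, Add(Rational(-53, 2), Mul(Rational(1, 2), Mul(-3, -6)))), -1)) = Mul(-9105, Pow(Add(16231, Add(Rational(-53, 2), Mul(Rational(1, 2), 18))), -1)) = Mul(-9105, Pow(Add(16231, Add(Rational(-53, 2), 9)), -1)) = Mul(-9105, Pow(Add(16231, Rational(-35, 2)), -1)) = Mul(-9105, Pow(Rational(32427, 2), -1)) = Mul(-9105, Rational(2, 32427)) = Rational(-6070, 10809) ≈ -0.56157)
Add(V, T) = Add(Rational(-6070, 10809), Mul(Rational(-1, 9), I, Pow(3765, Rational(1, 2))))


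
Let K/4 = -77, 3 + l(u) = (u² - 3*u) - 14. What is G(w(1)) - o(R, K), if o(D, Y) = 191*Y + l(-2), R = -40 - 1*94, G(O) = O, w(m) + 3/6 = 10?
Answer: 117689/2 ≈ 58845.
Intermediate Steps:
l(u) = -17 + u² - 3*u (l(u) = -3 + ((u² - 3*u) - 14) = -3 + (-14 + u² - 3*u) = -17 + u² - 3*u)
w(m) = 19/2 (w(m) = -½ + 10 = 19/2)
R = -134 (R = -40 - 94 = -134)
K = -308 (K = 4*(-77) = -308)
o(D, Y) = -7 + 191*Y (o(D, Y) = 191*Y + (-17 + (-2)² - 3*(-2)) = 191*Y + (-17 + 4 + 6) = 191*Y - 7 = -7 + 191*Y)
G(w(1)) - o(R, K) = 19/2 - (-7 + 191*(-308)) = 19/2 - (-7 - 58828) = 19/2 - 1*(-58835) = 19/2 + 58835 = 117689/2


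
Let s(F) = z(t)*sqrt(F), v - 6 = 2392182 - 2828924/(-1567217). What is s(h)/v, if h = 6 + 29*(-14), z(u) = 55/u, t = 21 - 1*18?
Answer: 86196935*I/562362079458 ≈ 0.00015328*I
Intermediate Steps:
t = 3 (t = 21 - 18 = 3)
v = 3749080529720/1567217 (v = 6 + (2392182 - 2828924/(-1567217)) = 6 + (2392182 - 2828924*(-1/1567217)) = 6 + (2392182 + 2828924/1567217) = 6 + 3749071126418/1567217 = 3749080529720/1567217 ≈ 2.3922e+6)
h = -400 (h = 6 - 406 = -400)
s(F) = 55*sqrt(F)/3 (s(F) = (55/3)*sqrt(F) = (55*(1/3))*sqrt(F) = 55*sqrt(F)/3)
s(h)/v = (55*sqrt(-400)/3)/(3749080529720/1567217) = (55*(20*I)/3)*(1567217/3749080529720) = (1100*I/3)*(1567217/3749080529720) = 86196935*I/562362079458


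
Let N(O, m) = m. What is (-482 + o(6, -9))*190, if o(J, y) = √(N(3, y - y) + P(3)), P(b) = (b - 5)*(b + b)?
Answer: -91580 + 380*I*√3 ≈ -91580.0 + 658.18*I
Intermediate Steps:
P(b) = 2*b*(-5 + b) (P(b) = (-5 + b)*(2*b) = 2*b*(-5 + b))
o(J, y) = 2*I*√3 (o(J, y) = √((y - y) + 2*3*(-5 + 3)) = √(0 + 2*3*(-2)) = √(0 - 12) = √(-12) = 2*I*√3)
(-482 + o(6, -9))*190 = (-482 + 2*I*√3)*190 = -91580 + 380*I*√3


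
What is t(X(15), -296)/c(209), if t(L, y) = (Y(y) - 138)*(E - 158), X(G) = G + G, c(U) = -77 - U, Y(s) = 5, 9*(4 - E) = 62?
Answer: -96292/1287 ≈ -74.819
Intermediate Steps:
E = -26/9 (E = 4 - ⅑*62 = 4 - 62/9 = -26/9 ≈ -2.8889)
X(G) = 2*G
t(L, y) = 192584/9 (t(L, y) = (5 - 138)*(-26/9 - 158) = -133*(-1448/9) = 192584/9)
t(X(15), -296)/c(209) = 192584/(9*(-77 - 1*209)) = 192584/(9*(-77 - 209)) = (192584/9)/(-286) = (192584/9)*(-1/286) = -96292/1287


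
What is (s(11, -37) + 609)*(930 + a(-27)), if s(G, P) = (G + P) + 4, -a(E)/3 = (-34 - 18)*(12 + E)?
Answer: -827670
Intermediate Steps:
a(E) = 1872 + 156*E (a(E) = -3*(-34 - 18)*(12 + E) = -(-156)*(12 + E) = -3*(-624 - 52*E) = 1872 + 156*E)
s(G, P) = 4 + G + P
(s(11, -37) + 609)*(930 + a(-27)) = ((4 + 11 - 37) + 609)*(930 + (1872 + 156*(-27))) = (-22 + 609)*(930 + (1872 - 4212)) = 587*(930 - 2340) = 587*(-1410) = -827670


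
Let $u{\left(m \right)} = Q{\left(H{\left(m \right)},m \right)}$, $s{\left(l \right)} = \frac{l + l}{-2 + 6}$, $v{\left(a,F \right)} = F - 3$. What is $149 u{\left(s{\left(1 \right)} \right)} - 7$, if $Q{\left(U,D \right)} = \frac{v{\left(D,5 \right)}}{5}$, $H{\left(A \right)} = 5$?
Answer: $\frac{263}{5} \approx 52.6$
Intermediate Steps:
$v{\left(a,F \right)} = -3 + F$
$s{\left(l \right)} = \frac{l}{2}$ ($s{\left(l \right)} = \frac{2 l}{4} = 2 l \frac{1}{4} = \frac{l}{2}$)
$Q{\left(U,D \right)} = \frac{2}{5}$ ($Q{\left(U,D \right)} = \frac{-3 + 5}{5} = 2 \cdot \frac{1}{5} = \frac{2}{5}$)
$u{\left(m \right)} = \frac{2}{5}$
$149 u{\left(s{\left(1 \right)} \right)} - 7 = 149 \cdot \frac{2}{5} - 7 = \frac{298}{5} - 7 = \frac{263}{5}$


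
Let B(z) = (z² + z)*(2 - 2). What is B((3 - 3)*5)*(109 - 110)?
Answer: 0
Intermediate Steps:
B(z) = 0 (B(z) = (z + z²)*0 = 0)
B((3 - 3)*5)*(109 - 110) = 0*(109 - 110) = 0*(-1) = 0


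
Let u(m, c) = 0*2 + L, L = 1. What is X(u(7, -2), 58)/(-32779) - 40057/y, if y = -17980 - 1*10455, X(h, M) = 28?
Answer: 1312232223/932070865 ≈ 1.4079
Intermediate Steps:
u(m, c) = 1 (u(m, c) = 0*2 + 1 = 0 + 1 = 1)
y = -28435 (y = -17980 - 10455 = -28435)
X(u(7, -2), 58)/(-32779) - 40057/y = 28/(-32779) - 40057/(-28435) = 28*(-1/32779) - 40057*(-1/28435) = -28/32779 + 40057/28435 = 1312232223/932070865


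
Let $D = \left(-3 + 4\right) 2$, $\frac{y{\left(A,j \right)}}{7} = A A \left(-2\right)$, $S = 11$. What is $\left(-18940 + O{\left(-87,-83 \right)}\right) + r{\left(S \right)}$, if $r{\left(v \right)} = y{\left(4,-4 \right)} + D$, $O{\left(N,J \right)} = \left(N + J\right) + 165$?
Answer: $-19167$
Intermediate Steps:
$y{\left(A,j \right)} = - 14 A^{2}$ ($y{\left(A,j \right)} = 7 A A \left(-2\right) = 7 A^{2} \left(-2\right) = 7 \left(- 2 A^{2}\right) = - 14 A^{2}$)
$D = 2$ ($D = 1 \cdot 2 = 2$)
$O{\left(N,J \right)} = 165 + J + N$ ($O{\left(N,J \right)} = \left(J + N\right) + 165 = 165 + J + N$)
$r{\left(v \right)} = -222$ ($r{\left(v \right)} = - 14 \cdot 4^{2} + 2 = \left(-14\right) 16 + 2 = -224 + 2 = -222$)
$\left(-18940 + O{\left(-87,-83 \right)}\right) + r{\left(S \right)} = \left(-18940 - 5\right) - 222 = -18945 - 222 = -19167$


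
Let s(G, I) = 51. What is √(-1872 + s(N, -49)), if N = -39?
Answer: I*√1821 ≈ 42.673*I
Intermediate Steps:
√(-1872 + s(N, -49)) = √(-1872 + 51) = √(-1821) = I*√1821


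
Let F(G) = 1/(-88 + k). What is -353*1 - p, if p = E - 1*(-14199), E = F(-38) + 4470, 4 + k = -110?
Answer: -3842443/202 ≈ -19022.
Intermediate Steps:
k = -114 (k = -4 - 110 = -114)
F(G) = -1/202 (F(G) = 1/(-88 - 114) = 1/(-202) = -1/202)
E = 902939/202 (E = -1/202 + 4470 = 902939/202 ≈ 4470.0)
p = 3771137/202 (p = 902939/202 - 1*(-14199) = 902939/202 + 14199 = 3771137/202 ≈ 18669.)
-353*1 - p = -353*1 - 1*3771137/202 = -353 - 3771137/202 = -3842443/202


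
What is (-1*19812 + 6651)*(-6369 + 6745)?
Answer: -4948536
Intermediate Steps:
(-1*19812 + 6651)*(-6369 + 6745) = (-19812 + 6651)*376 = -13161*376 = -4948536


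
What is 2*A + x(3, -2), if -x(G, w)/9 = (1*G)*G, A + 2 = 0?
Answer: -85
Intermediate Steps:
A = -2 (A = -2 + 0 = -2)
x(G, w) = -9*G**2 (x(G, w) = -9*1*G*G = -9*G*G = -9*G**2)
2*A + x(3, -2) = 2*(-2) - 9*3**2 = -4 - 9*9 = -4 - 81 = -85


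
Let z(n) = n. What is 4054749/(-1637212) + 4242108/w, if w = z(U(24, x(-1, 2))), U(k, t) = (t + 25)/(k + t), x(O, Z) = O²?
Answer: 6678101832651/1637212 ≈ 4.0789e+6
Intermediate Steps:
U(k, t) = (25 + t)/(k + t)
w = 26/25 (w = (25 + (-1)²)/(24 + (-1)²) = (25 + 1)/(24 + 1) = 26/25 ≈ 1.0400)
4054749/(-1637212) + 4242108/w = 4054749/(-1637212) + 4242108/(26/25) = 4054749*(-1/1637212) + 4242108*(25/26) = -4054749/1637212 + 4078950 = 6678101832651/1637212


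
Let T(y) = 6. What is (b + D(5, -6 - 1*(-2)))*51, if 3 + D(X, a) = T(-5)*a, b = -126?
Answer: -7803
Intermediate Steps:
D(X, a) = -3 + 6*a
(b + D(5, -6 - 1*(-2)))*51 = (-126 + (-3 + 6*(-6 - 1*(-2))))*51 = (-126 + (-3 + 6*(-6 + 2)))*51 = (-126 + (-3 + 6*(-4)))*51 = (-126 + (-3 - 24))*51 = (-126 - 27)*51 = -153*51 = -7803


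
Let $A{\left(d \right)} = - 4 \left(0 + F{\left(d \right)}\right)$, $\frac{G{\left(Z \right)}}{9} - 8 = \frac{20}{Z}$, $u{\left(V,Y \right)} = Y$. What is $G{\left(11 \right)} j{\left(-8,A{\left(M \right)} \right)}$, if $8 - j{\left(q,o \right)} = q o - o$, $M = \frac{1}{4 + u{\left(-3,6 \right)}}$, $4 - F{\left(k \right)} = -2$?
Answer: $- \frac{202176}{11} \approx -18380.0$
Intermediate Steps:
$F{\left(k \right)} = 6$ ($F{\left(k \right)} = 4 - -2 = 4 + 2 = 6$)
$G{\left(Z \right)} = 72 + \frac{180}{Z}$ ($G{\left(Z \right)} = 72 + 9 \frac{20}{Z} = 72 + \frac{180}{Z}$)
$M = \frac{1}{10}$ ($M = \frac{1}{4 + 6} = \frac{1}{10} \approx 0.1$)
$A{\left(d \right)} = -24$ ($A{\left(d \right)} = - 4 \left(0 + 6\right) = \left(-4\right) 6 = -24$)
$j{\left(q,o \right)} = 8 + o - o q$ ($j{\left(q,o \right)} = 8 - \left(q o - o\right) = 8 - \left(o q - o\right) = 8 - \left(- o + o q\right) = 8 + o - o q$)
$G{\left(11 \right)} j{\left(-8,A{\left(M \right)} \right)} = \left(72 + \frac{180}{11}\right) \left(8 - 24 - \left(-24\right) \left(-8\right)\right) = \left(72 + 180 \cdot \frac{1}{11}\right) \left(8 - 24 - 192\right) = \left(72 + \frac{180}{11}\right) \left(-208\right) = \frac{972}{11} \left(-208\right) = - \frac{202176}{11}$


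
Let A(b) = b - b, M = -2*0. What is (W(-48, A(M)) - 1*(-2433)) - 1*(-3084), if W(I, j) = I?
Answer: 5469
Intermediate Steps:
M = 0
A(b) = 0
(W(-48, A(M)) - 1*(-2433)) - 1*(-3084) = (-48 - 1*(-2433)) - 1*(-3084) = (-48 + 2433) + 3084 = 2385 + 3084 = 5469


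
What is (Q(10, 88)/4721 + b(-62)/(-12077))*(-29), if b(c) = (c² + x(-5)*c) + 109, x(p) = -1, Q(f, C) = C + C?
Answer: 488048627/57015517 ≈ 8.5599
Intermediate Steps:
Q(f, C) = 2*C
b(c) = 109 + c² - c (b(c) = (c² - c) + 109 = 109 + c² - c)
(Q(10, 88)/4721 + b(-62)/(-12077))*(-29) = ((2*88)/4721 + (109 + (-62)² - 1*(-62))/(-12077))*(-29) = (176*(1/4721) + (109 + 3844 + 62)*(-1/12077))*(-29) = (176/4721 + 4015*(-1/12077))*(-29) = (176/4721 - 4015/12077)*(-29) = -16829263/57015517*(-29) = 488048627/57015517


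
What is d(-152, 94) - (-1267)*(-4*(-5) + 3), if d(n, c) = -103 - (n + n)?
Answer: 29342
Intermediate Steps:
d(n, c) = -103 - 2*n
d(-152, 94) - (-1267)*(-4*(-5) + 3) = (-103 - 2*(-152)) - (-1267)*(-4*(-5) + 3) = (-103 + 304) - (-1267)*(20 + 3) = 201 - (-1267)*23 = 201 - 1*(-29141) = 201 + 29141 = 29342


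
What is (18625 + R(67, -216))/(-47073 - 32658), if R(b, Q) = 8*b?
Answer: -2129/8859 ≈ -0.24032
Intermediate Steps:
(18625 + R(67, -216))/(-47073 - 32658) = (18625 + 8*67)/(-47073 - 32658) = (18625 + 536)/(-79731) = 19161*(-1/79731) = -2129/8859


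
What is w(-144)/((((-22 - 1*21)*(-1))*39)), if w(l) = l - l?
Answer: 0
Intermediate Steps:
w(l) = 0
w(-144)/((((-22 - 1*21)*(-1))*39)) = 0/((((-22 - 1*21)*(-1))*39)) = 0/((((-22 - 21)*(-1))*39)) = 0/((-43*(-1)*39)) = 0/((43*39)) = 0/1677 = 0*(1/1677) = 0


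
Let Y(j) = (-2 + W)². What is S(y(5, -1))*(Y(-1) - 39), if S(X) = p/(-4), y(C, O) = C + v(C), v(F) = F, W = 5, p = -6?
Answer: -45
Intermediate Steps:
y(C, O) = 2*C (y(C, O) = C + C = 2*C)
Y(j) = 9 (Y(j) = (-2 + 5)² = 3² = 9)
S(X) = 3/2 (S(X) = -6/(-4) = -6*(-¼) = 3/2)
S(y(5, -1))*(Y(-1) - 39) = 3*(9 - 39)/2 = (3/2)*(-30) = -45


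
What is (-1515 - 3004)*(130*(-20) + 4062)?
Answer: -6606778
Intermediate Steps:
(-1515 - 3004)*(130*(-20) + 4062) = -4519*(-2600 + 4062) = -4519*1462 = -6606778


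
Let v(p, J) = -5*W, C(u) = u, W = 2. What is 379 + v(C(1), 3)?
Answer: 369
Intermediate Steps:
v(p, J) = -10 (v(p, J) = -5*2 = -10)
379 + v(C(1), 3) = 379 - 10 = 369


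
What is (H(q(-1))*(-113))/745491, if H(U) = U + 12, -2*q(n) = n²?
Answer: -2599/1490982 ≈ -0.0017431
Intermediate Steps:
q(n) = -n²/2
H(U) = 12 + U
(H(q(-1))*(-113))/745491 = ((12 - ½*(-1)²)*(-113))/745491 = ((12 - ½*1)*(-113))*(1/745491) = ((12 - ½)*(-113))*(1/745491) = ((23/2)*(-113))*(1/745491) = -2599/2*1/745491 = -2599/1490982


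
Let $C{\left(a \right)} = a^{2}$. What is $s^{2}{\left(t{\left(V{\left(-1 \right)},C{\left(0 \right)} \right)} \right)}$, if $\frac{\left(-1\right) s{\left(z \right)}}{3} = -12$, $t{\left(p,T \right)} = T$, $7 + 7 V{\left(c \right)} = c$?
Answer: $1296$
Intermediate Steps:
$V{\left(c \right)} = -1 + \frac{c}{7}$
$s{\left(z \right)} = 36$ ($s{\left(z \right)} = \left(-3\right) \left(-12\right) = 36$)
$s^{2}{\left(t{\left(V{\left(-1 \right)},C{\left(0 \right)} \right)} \right)} = 36^{2} = 1296$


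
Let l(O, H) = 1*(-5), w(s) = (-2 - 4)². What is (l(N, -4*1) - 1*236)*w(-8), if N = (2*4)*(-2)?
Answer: -8676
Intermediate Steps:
w(s) = 36 (w(s) = (-6)² = 36)
N = -16 (N = 8*(-2) = -16)
l(O, H) = -5
(l(N, -4*1) - 1*236)*w(-8) = (-5 - 1*236)*36 = (-5 - 236)*36 = -241*36 = -8676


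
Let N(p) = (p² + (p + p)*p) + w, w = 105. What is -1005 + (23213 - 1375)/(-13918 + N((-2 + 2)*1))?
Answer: -13903903/13813 ≈ -1006.6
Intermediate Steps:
N(p) = 105 + 3*p² (N(p) = (p² + (p + p)*p) + 105 = (p² + (2*p)*p) + 105 = (p² + 2*p²) + 105 = 3*p² + 105 = 105 + 3*p²)
-1005 + (23213 - 1375)/(-13918 + N((-2 + 2)*1)) = -1005 + (23213 - 1375)/(-13918 + (105 + 3*((-2 + 2)*1)²)) = -1005 + 21838/(-13918 + (105 + 3*(0*1)²)) = -1005 + 21838/(-13918 + (105 + 3*0²)) = -1005 + 21838/(-13918 + (105 + 3*0)) = -1005 + 21838/(-13918 + (105 + 0)) = -1005 + 21838/(-13918 + 105) = -1005 + 21838/(-13813) = -1005 + 21838*(-1/13813) = -1005 - 21838/13813 = -13903903/13813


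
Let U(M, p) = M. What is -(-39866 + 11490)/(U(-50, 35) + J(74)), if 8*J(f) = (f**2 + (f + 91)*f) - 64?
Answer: 113504/8611 ≈ 13.181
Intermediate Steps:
J(f) = -8 + f**2/8 + f*(91 + f)/8 (J(f) = ((f**2 + (f + 91)*f) - 64)/8 = ((f**2 + (91 + f)*f) - 64)/8 = ((f**2 + f*(91 + f)) - 64)/8 = (-64 + f**2 + f*(91 + f))/8 = -8 + f**2/8 + f*(91 + f)/8)
-(-39866 + 11490)/(U(-50, 35) + J(74)) = -(-39866 + 11490)/(-50 + (-8 + (1/4)*74**2 + (91/8)*74)) = -(-28376)/(-50 + (-8 + (1/4)*5476 + 3367/4)) = -(-28376)/(-50 + (-8 + 1369 + 3367/4)) = -(-28376)/(-50 + 8811/4) = -(-28376)/8611/4 = -(-28376)*4/8611 = -1*(-113504/8611) = 113504/8611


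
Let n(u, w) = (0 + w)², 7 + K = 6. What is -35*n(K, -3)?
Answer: -315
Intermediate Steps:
K = -1 (K = -7 + 6 = -1)
n(u, w) = w²
-35*n(K, -3) = -35*(-3)² = -35*9 = -315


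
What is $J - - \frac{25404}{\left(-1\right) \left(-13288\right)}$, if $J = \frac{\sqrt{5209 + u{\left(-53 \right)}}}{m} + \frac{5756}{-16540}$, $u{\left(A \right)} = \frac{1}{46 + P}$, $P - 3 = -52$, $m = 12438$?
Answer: $\frac{21481027}{13736470} + \frac{\sqrt{46878}}{37314} \approx 1.5696$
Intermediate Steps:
$P = -49$ ($P = 3 - 52 = -49$)
$u{\left(A \right)} = - \frac{1}{3}$ ($u{\left(A \right)} = \frac{1}{46 - 49} = \frac{1}{-3} = - \frac{1}{3}$)
$J = - \frac{1439}{4135} + \frac{\sqrt{46878}}{37314}$ ($J = \frac{\sqrt{5209 - \frac{1}{3}}}{12438} + \frac{5756}{-16540} = \sqrt{\frac{15626}{3}} \cdot \frac{1}{12438} + 5756 \left(- \frac{1}{16540}\right) = \frac{\sqrt{46878}}{3} \cdot \frac{1}{12438} - \frac{1439}{4135} = \frac{\sqrt{46878}}{37314} - \frac{1439}{4135} = - \frac{1439}{4135} + \frac{\sqrt{46878}}{37314} \approx -0.3422$)
$J - - \frac{25404}{\left(-1\right) \left(-13288\right)} = \left(- \frac{1439}{4135} + \frac{\sqrt{46878}}{37314}\right) - - \frac{25404}{\left(-1\right) \left(-13288\right)} = \left(- \frac{1439}{4135} + \frac{\sqrt{46878}}{37314}\right) - - \frac{25404}{13288} = \left(- \frac{1439}{4135} + \frac{\sqrt{46878}}{37314}\right) - \left(-25404\right) \frac{1}{13288} = \left(- \frac{1439}{4135} + \frac{\sqrt{46878}}{37314}\right) - - \frac{6351}{3322} = \left(- \frac{1439}{4135} + \frac{\sqrt{46878}}{37314}\right) + \frac{6351}{3322} = \frac{21481027}{13736470} + \frac{\sqrt{46878}}{37314}$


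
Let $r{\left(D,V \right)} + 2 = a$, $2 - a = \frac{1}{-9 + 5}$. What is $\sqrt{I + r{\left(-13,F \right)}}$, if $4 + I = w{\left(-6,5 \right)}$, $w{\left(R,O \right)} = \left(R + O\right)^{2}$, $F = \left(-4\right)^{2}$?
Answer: $\frac{i \sqrt{11}}{2} \approx 1.6583 i$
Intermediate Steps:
$F = 16$
$w{\left(R,O \right)} = \left(O + R\right)^{2}$
$I = -3$ ($I = -4 + \left(5 - 6\right)^{2} = -4 + \left(-1\right)^{2} = -4 + 1 = -3$)
$a = \frac{9}{4}$ ($a = 2 - \frac{1}{-9 + 5} = 2 - \frac{1}{-4} = 2 - - \frac{1}{4} = 2 + \frac{1}{4} = \frac{9}{4} \approx 2.25$)
$r{\left(D,V \right)} = \frac{1}{4}$ ($r{\left(D,V \right)} = -2 + \frac{9}{4} = \frac{1}{4}$)
$\sqrt{I + r{\left(-13,F \right)}} = \sqrt{-3 + \frac{1}{4}} = \sqrt{- \frac{11}{4}} = \frac{i \sqrt{11}}{2}$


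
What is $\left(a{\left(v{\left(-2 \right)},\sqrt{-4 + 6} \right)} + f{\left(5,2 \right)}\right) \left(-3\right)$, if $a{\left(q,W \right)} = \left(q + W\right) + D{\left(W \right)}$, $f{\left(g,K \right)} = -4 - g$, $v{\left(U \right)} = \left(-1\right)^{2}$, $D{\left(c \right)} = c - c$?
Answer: $24 - 3 \sqrt{2} \approx 19.757$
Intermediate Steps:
$D{\left(c \right)} = 0$
$v{\left(U \right)} = 1$
$a{\left(q,W \right)} = W + q$ ($a{\left(q,W \right)} = \left(q + W\right) + 0 = \left(W + q\right) + 0 = W + q$)
$\left(a{\left(v{\left(-2 \right)},\sqrt{-4 + 6} \right)} + f{\left(5,2 \right)}\right) \left(-3\right) = \left(\left(\sqrt{-4 + 6} + 1\right) - 9\right) \left(-3\right) = \left(\left(\sqrt{2} + 1\right) - 9\right) \left(-3\right) = \left(\left(1 + \sqrt{2}\right) - 9\right) \left(-3\right) = \left(-8 + \sqrt{2}\right) \left(-3\right) = 24 - 3 \sqrt{2}$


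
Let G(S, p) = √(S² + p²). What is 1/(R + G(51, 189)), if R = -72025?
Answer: -72025/5187562303 - 3*√4258/5187562303 ≈ -1.3922e-5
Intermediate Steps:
1/(R + G(51, 189)) = 1/(-72025 + √(51² + 189²)) = 1/(-72025 + √(2601 + 35721)) = 1/(-72025 + √38322) = 1/(-72025 + 3*√4258)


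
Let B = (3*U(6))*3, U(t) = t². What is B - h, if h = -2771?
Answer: 3095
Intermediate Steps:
B = 324 (B = (3*6²)*3 = (3*36)*3 = 108*3 = 324)
B - h = 324 - 1*(-2771) = 324 + 2771 = 3095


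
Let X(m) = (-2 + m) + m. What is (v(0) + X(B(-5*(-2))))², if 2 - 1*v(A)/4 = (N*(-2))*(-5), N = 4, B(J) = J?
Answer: 17956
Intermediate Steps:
v(A) = -152 (v(A) = 8 - 4*4*(-2)*(-5) = 8 - (-32)*(-5) = 8 - 4*40 = 8 - 160 = -152)
X(m) = -2 + 2*m
(v(0) + X(B(-5*(-2))))² = (-152 + (-2 + 2*(-5*(-2))))² = (-152 + (-2 + 2*10))² = (-152 + (-2 + 20))² = (-152 + 18)² = (-134)² = 17956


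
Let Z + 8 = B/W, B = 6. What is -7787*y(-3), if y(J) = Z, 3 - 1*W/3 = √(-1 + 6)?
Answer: 101231/2 - 7787*√5/2 ≈ 41909.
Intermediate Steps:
W = 9 - 3*√5 (W = 9 - 3*√(-1 + 6) = 9 - 3*√5 ≈ 2.2918)
Z = -8 + 6/(9 - 3*√5) ≈ -5.3820
y(J) = -13/2 + √5/2
-7787*y(-3) = -7787*(-13/2 + √5/2) = 101231/2 - 7787*√5/2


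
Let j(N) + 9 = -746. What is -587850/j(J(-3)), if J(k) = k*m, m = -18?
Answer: 117570/151 ≈ 778.61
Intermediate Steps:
J(k) = -18*k (J(k) = k*(-18) = -18*k)
j(N) = -755 (j(N) = -9 - 746 = -755)
-587850/j(J(-3)) = -587850/(-755) = -587850*(-1/755) = 117570/151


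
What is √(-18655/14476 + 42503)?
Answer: √45440959663/1034 ≈ 206.16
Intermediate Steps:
√(-18655/14476 + 42503) = √(-18655*1/14476 + 42503) = √(-2665/2068 + 42503) = √(87893539/2068) = √45440959663/1034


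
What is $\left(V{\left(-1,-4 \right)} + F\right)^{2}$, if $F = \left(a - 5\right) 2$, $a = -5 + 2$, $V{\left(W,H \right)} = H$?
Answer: $400$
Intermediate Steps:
$a = -3$
$F = -16$ ($F = \left(-3 - 5\right) 2 = \left(-8\right) 2 = -16$)
$\left(V{\left(-1,-4 \right)} + F\right)^{2} = \left(-4 - 16\right)^{2} = \left(-20\right)^{2} = 400$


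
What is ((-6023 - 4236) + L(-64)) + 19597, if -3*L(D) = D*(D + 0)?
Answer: 23918/3 ≈ 7972.7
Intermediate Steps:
L(D) = -D²/3 (L(D) = -D*(D + 0)/3 = -D*D/3 = -D²/3)
((-6023 - 4236) + L(-64)) + 19597 = ((-6023 - 4236) - ⅓*(-64)²) + 19597 = (-10259 - ⅓*4096) + 19597 = (-10259 - 4096/3) + 19597 = -34873/3 + 19597 = 23918/3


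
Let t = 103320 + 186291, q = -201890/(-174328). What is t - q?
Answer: 25243552259/87164 ≈ 2.8961e+5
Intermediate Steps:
q = 100945/87164 (q = -201890*(-1/174328) = 100945/87164 ≈ 1.1581)
t = 289611
t - q = 289611 - 1*100945/87164 = 289611 - 100945/87164 = 25243552259/87164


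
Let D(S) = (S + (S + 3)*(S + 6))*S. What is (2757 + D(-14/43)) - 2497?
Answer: 20287408/79507 ≈ 255.17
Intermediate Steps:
D(S) = S*(S + (3 + S)*(6 + S)) (D(S) = (S + (3 + S)*(6 + S))*S = S*(S + (3 + S)*(6 + S)))
(2757 + D(-14/43)) - 2497 = (2757 + (-14/43)*(18 + (-14/43)² + 10*(-14/43))) - 2497 = (2757 + (-14*1/43)*(18 + (-14*1/43)² + 10*(-14*1/43))) - 2497 = (2757 - 14*(18 + (-14/43)² + 10*(-14/43))/43) - 2497 = (2757 - 14*(18 + 196/1849 - 140/43)/43) - 2497 = (2757 - 14/43*27458/1849) - 2497 = (2757 - 384412/79507) - 2497 = 218816387/79507 - 2497 = 20287408/79507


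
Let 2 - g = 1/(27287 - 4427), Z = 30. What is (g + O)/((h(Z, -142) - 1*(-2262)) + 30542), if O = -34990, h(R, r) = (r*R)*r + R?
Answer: -799825681/14579056440 ≈ -0.054861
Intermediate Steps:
h(R, r) = R + R*r**2 (h(R, r) = (R*r)*r + R = R*r**2 + R = R + R*r**2)
g = 45719/22860 (g = 2 - 1/(27287 - 4427) = 2 - 1/22860 = 45719/22860 ≈ 2.0000)
(g + O)/((h(Z, -142) - 1*(-2262)) + 30542) = (45719/22860 - 34990)/((30*(1 + (-142)**2) - 1*(-2262)) + 30542) = -799825681/(22860*((30*(1 + 20164) + 2262) + 30542)) = -799825681/(22860*((30*20165 + 2262) + 30542)) = -799825681/(22860*((604950 + 2262) + 30542)) = -799825681/(22860*(607212 + 30542)) = -799825681/22860/637754 = -799825681/22860*1/637754 = -799825681/14579056440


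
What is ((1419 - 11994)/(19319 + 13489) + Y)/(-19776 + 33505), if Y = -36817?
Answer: -402634237/150140344 ≈ -2.6817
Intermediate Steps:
((1419 - 11994)/(19319 + 13489) + Y)/(-19776 + 33505) = ((1419 - 11994)/(19319 + 13489) - 36817)/(-19776 + 33505) = (-10575/32808 - 36817)/13729 = (-10575*1/32808 - 36817)*(1/13729) = (-3525/10936 - 36817)*(1/13729) = -402634237/10936*1/13729 = -402634237/150140344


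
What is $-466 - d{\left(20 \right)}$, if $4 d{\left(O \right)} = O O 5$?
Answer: $-966$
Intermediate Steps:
$d{\left(O \right)} = \frac{5 O^{2}}{4}$ ($d{\left(O \right)} = \frac{O O 5}{4} = \frac{O^{2} \cdot 5}{4} = \frac{5 O^{2}}{4}$)
$-466 - d{\left(20 \right)} = -466 - \frac{5 \cdot 20^{2}}{4} = -466 - \frac{5}{4} \cdot 400 = -466 - 500 = -966$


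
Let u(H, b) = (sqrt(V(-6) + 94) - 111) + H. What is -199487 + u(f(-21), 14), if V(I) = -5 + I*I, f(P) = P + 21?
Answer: -199598 + 5*sqrt(5) ≈ -1.9959e+5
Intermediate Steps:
f(P) = 21 + P
V(I) = -5 + I**2
u(H, b) = -111 + H + 5*sqrt(5) (u(H, b) = (sqrt((-5 + (-6)**2) + 94) - 111) + H = (sqrt((-5 + 36) + 94) - 111) + H = (sqrt(31 + 94) - 111) + H = (sqrt(125) - 111) + H = (5*sqrt(5) - 111) + H = (-111 + 5*sqrt(5)) + H = -111 + H + 5*sqrt(5))
-199487 + u(f(-21), 14) = -199487 + (-111 + (21 - 21) + 5*sqrt(5)) = -199487 + (-111 + 0 + 5*sqrt(5)) = -199487 + (-111 + 5*sqrt(5)) = -199598 + 5*sqrt(5)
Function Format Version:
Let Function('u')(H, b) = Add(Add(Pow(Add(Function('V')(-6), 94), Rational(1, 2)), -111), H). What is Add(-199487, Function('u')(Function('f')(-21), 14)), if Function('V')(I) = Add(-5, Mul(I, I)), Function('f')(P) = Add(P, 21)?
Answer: Add(-199598, Mul(5, Pow(5, Rational(1, 2)))) ≈ -1.9959e+5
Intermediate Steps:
Function('f')(P) = Add(21, P)
Function('V')(I) = Add(-5, Pow(I, 2))
Function('u')(H, b) = Add(-111, H, Mul(5, Pow(5, Rational(1, 2)))) (Function('u')(H, b) = Add(Add(Pow(Add(Add(-5, Pow(-6, 2)), 94), Rational(1, 2)), -111), H) = Add(Add(Pow(Add(Add(-5, 36), 94), Rational(1, 2)), -111), H) = Add(Add(Pow(Add(31, 94), Rational(1, 2)), -111), H) = Add(Add(Pow(125, Rational(1, 2)), -111), H) = Add(Add(Mul(5, Pow(5, Rational(1, 2))), -111), H) = Add(Add(-111, Mul(5, Pow(5, Rational(1, 2)))), H) = Add(-111, H, Mul(5, Pow(5, Rational(1, 2)))))
Add(-199487, Function('u')(Function('f')(-21), 14)) = Add(-199487, Add(-111, Add(21, -21), Mul(5, Pow(5, Rational(1, 2))))) = Add(-199487, Add(-111, 0, Mul(5, Pow(5, Rational(1, 2))))) = Add(-199487, Add(-111, Mul(5, Pow(5, Rational(1, 2))))) = Add(-199598, Mul(5, Pow(5, Rational(1, 2))))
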